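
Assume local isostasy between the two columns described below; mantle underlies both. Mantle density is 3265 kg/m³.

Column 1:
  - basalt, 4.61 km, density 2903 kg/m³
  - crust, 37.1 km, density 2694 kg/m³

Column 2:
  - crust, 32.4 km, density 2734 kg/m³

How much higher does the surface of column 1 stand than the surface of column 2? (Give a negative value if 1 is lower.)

1.73 km

For any compensation level in the mantle, the mantle terms cancel and isostasy reduces to e = (Σt_1 − Σt_2) − (Σ(ρt)_1 − Σ(ρt)_2) / ρ_m.
Σt_1 = 41.71 km; Σt_2 = 32.4 km; Σ(ρt)_1 = 113330.23; Σ(ρt)_2 = 88581.6 (in km·kg/m³).
e = (41.71 − 32.4) − (113330.23 − 88581.6) / 3265 = 1.73 km.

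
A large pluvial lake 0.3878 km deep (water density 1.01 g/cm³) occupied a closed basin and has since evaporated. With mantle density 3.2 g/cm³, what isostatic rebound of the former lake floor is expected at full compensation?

0.122 km

u = d ρ_w/ρ_m = 0.3878 km × 1.01/3.2 = 0.122 km.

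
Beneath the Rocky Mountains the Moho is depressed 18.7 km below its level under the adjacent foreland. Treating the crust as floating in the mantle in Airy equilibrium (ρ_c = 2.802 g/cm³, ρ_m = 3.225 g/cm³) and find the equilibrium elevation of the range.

For local isostatic compensation: ρ_c h = (ρ_m − ρ_c) r.
h = r (ρ_m − ρ_c) / ρ_c = 18.7 km × (3.225 − 2.802) / 2.802 = 2.82 km.

2.82 km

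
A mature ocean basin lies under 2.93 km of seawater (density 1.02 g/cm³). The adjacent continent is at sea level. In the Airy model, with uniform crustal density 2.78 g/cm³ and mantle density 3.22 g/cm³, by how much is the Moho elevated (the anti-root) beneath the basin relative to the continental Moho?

11.7 km

Equating mass per unit area of the two columns: replacing crust with seawater at the top is compensated by replacing crust with mantle at the base: d (ρ_c − ρ_w) = a (ρ_m − ρ_c).
a = d (ρ_c − ρ_w)/(ρ_m − ρ_c) = 2.93 km × 1.76/0.44 = 11.7 km.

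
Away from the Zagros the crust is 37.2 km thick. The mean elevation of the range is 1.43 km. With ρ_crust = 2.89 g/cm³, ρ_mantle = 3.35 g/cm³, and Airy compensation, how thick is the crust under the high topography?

47.6 km

Root depth r = h ρ_c / (ρ_m − ρ_c) = 1.43 km × 2.89 / 0.46 = 8.984 km.
Total thickness = T + h + r = 37.2 km + 1.43 km + 8.984 km = 47.6 km.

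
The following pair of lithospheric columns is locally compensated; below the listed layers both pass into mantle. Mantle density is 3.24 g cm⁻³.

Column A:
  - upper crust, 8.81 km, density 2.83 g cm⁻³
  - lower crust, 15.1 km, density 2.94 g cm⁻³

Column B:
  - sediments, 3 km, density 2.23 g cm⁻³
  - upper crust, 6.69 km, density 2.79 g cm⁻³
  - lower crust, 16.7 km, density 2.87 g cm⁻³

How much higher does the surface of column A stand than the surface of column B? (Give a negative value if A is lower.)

For any compensation level in the mantle, the mantle terms cancel and isostasy reduces to e = (Σt_A − Σt_B) − (Σ(ρt)_A − Σ(ρt)_B) / ρ_m.
Σt_A = 23.91 km; Σt_B = 26.39 km; Σ(ρt)_A = 69.3263; Σ(ρt)_B = 73.2841 (in km·g cm⁻³).
e = (23.91 − 26.39) − (69.3263 − 73.2841) / 3.24 = −1.26 km.

−1.26 km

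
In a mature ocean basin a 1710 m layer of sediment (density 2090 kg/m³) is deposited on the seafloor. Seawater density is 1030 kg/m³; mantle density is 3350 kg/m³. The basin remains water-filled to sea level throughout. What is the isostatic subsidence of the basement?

781 m

Submarine loading: the sediment displaces seawater, and the subsidence is in turn flooded, so s (ρ_m − ρ_w) = t (ρ_sed − ρ_w).
s = 1710 m × (2090 − 1030) / (3350 − 1030) = 781 m.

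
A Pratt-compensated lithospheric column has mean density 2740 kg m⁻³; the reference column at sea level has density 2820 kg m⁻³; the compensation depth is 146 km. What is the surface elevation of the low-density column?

ρ_ref D = ρ (D + h) → h = D (ρ_ref − ρ)/ρ.
h = 146 km × (2820 − 2740)/2740 = 4.26 km.

4.26 km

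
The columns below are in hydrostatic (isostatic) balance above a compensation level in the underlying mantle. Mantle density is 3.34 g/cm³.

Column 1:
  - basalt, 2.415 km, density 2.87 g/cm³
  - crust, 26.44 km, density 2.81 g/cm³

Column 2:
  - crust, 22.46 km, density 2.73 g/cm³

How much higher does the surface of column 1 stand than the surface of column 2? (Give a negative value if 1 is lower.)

For any compensation level in the mantle, the mantle terms cancel and isostasy reduces to e = (Σt_1 − Σt_2) − (Σ(ρt)_1 − Σ(ρt)_2) / ρ_m.
Σt_1 = 28.855 km; Σt_2 = 22.46 km; Σ(ρt)_1 = 81.22745; Σ(ρt)_2 = 61.3158 (in km·g/cm³).
e = (28.855 − 22.46) − (81.22745 − 61.3158) / 3.34 = 0.433 km.

0.433 km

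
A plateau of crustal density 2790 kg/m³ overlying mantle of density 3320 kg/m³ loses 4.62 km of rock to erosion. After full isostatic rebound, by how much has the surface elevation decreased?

0.738 km

Rebound u = e ρ_c/ρ_m = 4.62 km × 2790/3320 = 3.882 km.
Net surface drop = e − u = 4.62 km − 3.882 km = e (ρ_m − ρ_c)/ρ_m = 0.738 km.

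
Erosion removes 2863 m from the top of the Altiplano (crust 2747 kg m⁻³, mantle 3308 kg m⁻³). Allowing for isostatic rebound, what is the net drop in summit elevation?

486 m

Rebound u = e ρ_c/ρ_m = 2863 m × 2747/3308 = 2377 m.
Net surface drop = e − u = 2863 m − 2377 m = e (ρ_m − ρ_c)/ρ_m = 486 m.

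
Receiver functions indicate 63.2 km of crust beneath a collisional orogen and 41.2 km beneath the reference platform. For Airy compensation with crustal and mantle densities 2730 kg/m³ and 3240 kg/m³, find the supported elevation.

3.46 km

Excess crust Δ = 63.2 km − 41.2 km = 22 km, split between elevation h and root r with h + r = Δ.
Airy balance ρ_c h = (ρ_m − ρ_c) r gives r = h ρ_c/(ρ_m − ρ_c), so h (1 + ρ_c/(ρ_m − ρ_c)) = Δ, i.e. h = Δ (ρ_m − ρ_c)/ρ_m.
h = 22 km × 510/3240 = 3.46 km.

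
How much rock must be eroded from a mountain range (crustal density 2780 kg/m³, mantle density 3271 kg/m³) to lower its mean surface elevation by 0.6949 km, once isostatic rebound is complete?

Net drop Δ = e − u = e − e ρ_c/ρ_m = e (ρ_m − ρ_c)/ρ_m.
e = Δ ρ_m/(ρ_m − ρ_c) = 0.6949 km × 3271/491 = 4.63 km.

4.63 km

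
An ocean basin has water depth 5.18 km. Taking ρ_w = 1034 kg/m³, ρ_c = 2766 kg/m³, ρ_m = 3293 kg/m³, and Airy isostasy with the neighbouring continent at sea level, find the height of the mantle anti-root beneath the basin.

Isostatic balance requires: replacing crust with seawater at the top is compensated by replacing crust with mantle at the base: d (ρ_c − ρ_w) = a (ρ_m − ρ_c).
a = d (ρ_c − ρ_w)/(ρ_m − ρ_c) = 5.18 km × 1732/527 = 17 km.

17 km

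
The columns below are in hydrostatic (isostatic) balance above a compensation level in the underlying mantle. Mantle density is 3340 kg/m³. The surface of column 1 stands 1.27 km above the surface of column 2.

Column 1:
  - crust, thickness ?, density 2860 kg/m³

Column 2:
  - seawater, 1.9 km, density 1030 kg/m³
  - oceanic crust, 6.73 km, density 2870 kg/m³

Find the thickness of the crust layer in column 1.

24.6 km

Take the compensation level at the base of the deeper column (depth z_c below the surface of column 1) and equate Σ ρ_i t_i down to z_c; mantle fills any gap and the z_c terms cancel.
Column 1: x×2860 + (z_c − 0 − x)×3340
Column 2: 1.27×0 + 1.9×1030 + 6.73×2870 + (z_c − 1.27 − 8.63)×3340
The z_c×3340 term appears on both sides and cancels. Collect the known terms of each column as K = Σ(ρt)_known − 3340 × (depth of known layers): K_1 = 0 − 3340×0 = 0; K_2 = 21272.1 − 3340×(1.27 + 8.63) = −11793.9.
Balance: K_1 − x×(3340 − 2860) = K_2, so x = (K_1 − K_2)/(3340 − 2860) = 11793.9/480 = 24.6 km.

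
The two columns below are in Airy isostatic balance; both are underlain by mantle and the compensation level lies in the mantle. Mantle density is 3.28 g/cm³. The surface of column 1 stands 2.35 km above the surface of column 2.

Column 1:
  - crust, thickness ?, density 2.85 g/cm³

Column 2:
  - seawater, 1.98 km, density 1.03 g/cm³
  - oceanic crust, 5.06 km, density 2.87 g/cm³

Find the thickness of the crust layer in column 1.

Take the compensation level at the base of the deeper column (depth z_c below the surface of column 1) and equate Σ ρ_i t_i down to z_c; mantle fills any gap and the z_c terms cancel.
Column 1: x×2.85 + (z_c − 0 − x)×3.28
Column 2: 2.35×0 + 1.98×1.03 + 5.06×2.87 + (z_c − 2.35 − 7.04)×3.28
The z_c×3.28 term appears on both sides and cancels. Collect the known terms of each column as K = Σ(ρt)_known − 3.28 × (depth of known layers): K_1 = 0 − 3.28×0 = 0; K_2 = 16.5616 − 3.28×(2.35 + 7.04) = −14.2376.
Balance: K_1 − x×(3.28 − 2.85) = K_2, so x = (K_1 − K_2)/(3.28 − 2.85) = 14.2376/0.43 = 33.1 km.

33.1 km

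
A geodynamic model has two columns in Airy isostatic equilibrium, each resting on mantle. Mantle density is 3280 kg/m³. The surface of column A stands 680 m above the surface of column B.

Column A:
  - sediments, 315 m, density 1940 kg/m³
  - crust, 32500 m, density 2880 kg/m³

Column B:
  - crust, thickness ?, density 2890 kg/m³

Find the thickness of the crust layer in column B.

Take the compensation level at the base of the deeper column (depth z_c below the surface of column A) and equate Σ ρ_i t_i down to z_c; mantle fills any gap and the z_c terms cancel.
Column A: 315×1940 + 32500×2880 + (z_c − 32815)×3280
Column B: 680×0 + x×2890 + (z_c − 680 − 0 − x)×3280
The z_c×3280 term appears on both sides and cancels. Collect the known terms of each column as K = Σ(ρt)_known − 3280 × (depth of known layers): K_A = 94211100 − 3280×32815 = −13422100; K_B = 0 − 3280×(680 + 0) = −2230400.
Balance: K_A = K_B − x×(3280 − 2890), so x = (K_B − K_A)/(3280 − 2890) = 11191700/390 = 28700 m.

28700 m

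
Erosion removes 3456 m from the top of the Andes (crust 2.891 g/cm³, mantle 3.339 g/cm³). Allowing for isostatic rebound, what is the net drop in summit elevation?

464 m

Rebound u = e ρ_c/ρ_m = 3456 m × 2.891/3.339 = 2992 m.
Net surface drop = e − u = 3456 m − 2992 m = e (ρ_m − ρ_c)/ρ_m = 464 m.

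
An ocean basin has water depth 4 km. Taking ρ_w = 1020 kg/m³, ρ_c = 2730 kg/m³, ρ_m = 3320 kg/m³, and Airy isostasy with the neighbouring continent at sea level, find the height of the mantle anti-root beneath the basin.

In Airy isostatic equilibrium: replacing crust with seawater at the top is compensated by replacing crust with mantle at the base: d (ρ_c − ρ_w) = a (ρ_m − ρ_c).
a = d (ρ_c − ρ_w)/(ρ_m − ρ_c) = 4 km × 1710/590 = 11.6 km.

11.6 km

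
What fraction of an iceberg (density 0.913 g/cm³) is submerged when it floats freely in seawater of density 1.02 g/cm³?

0.895

Submerged fraction = ρ_obj/ρ_fluid = 0.913/1.02 = 0.895.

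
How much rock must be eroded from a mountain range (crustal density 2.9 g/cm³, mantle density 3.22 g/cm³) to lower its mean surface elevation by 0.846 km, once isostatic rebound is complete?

8.51 km

Net drop Δ = e − u = e − e ρ_c/ρ_m = e (ρ_m − ρ_c)/ρ_m.
e = Δ ρ_m/(ρ_m − ρ_c) = 0.846 km × 3.22/0.32 = 8.51 km.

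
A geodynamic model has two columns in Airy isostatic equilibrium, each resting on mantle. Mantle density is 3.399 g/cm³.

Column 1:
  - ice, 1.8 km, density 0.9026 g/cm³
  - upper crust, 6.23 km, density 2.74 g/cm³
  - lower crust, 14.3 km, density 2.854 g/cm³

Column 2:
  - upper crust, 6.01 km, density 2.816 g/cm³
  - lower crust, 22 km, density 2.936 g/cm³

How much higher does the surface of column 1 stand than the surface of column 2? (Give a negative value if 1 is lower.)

0.795 km

For any compensation level in the mantle, the mantle terms cancel and isostasy reduces to e = (Σt_1 − Σt_2) − (Σ(ρt)_1 − Σ(ρt)_2) / ρ_m.
Σt_1 = 22.33 km; Σt_2 = 28.01 km; Σ(ρt)_1 = 59.50708; Σ(ρt)_2 = 81.51616 (in km·g/cm³).
e = (22.33 − 28.01) − (59.50708 − 81.51616) / 3.399 = 0.795 km.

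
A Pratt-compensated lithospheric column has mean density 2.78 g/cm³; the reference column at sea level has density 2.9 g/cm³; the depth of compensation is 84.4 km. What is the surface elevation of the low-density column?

3.64 km

ρ_ref D = ρ (D + h) → h = D (ρ_ref − ρ)/ρ.
h = 84.4 km × (2.9 − 2.78)/2.78 = 3.64 km.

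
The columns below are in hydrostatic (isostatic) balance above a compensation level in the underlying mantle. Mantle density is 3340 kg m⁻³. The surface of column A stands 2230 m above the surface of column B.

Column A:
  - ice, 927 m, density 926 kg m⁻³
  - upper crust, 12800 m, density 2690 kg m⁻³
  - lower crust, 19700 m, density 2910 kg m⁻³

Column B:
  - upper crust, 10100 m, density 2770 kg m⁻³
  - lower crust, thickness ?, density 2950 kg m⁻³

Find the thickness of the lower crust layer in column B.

Take the compensation level at the base of the deeper column (depth z_c below the surface of column A) and equate Σ ρ_i t_i down to z_c; mantle fills any gap and the z_c terms cancel.
Column A: 927×926 + 12800×2690 + 19700×2910 + (z_c − 33427)×3340
Column B: 2230×0 + 10100×2770 + x×2950 + (z_c − 2230 − 10100 − x)×3340
The z_c×3340 term appears on both sides and cancels. Collect the known terms of each column as K = Σ(ρt)_known − 3340 × (depth of known layers): K_A = 92617402 − 3340×33427 = −19028778; K_B = 27977000 − 3340×(2230 + 10100) = −13205200.
Balance: K_A = K_B − x×(3340 − 2950), so x = (K_B − K_A)/(3340 − 2950) = 5823580/390 = 14900 m.

14900 m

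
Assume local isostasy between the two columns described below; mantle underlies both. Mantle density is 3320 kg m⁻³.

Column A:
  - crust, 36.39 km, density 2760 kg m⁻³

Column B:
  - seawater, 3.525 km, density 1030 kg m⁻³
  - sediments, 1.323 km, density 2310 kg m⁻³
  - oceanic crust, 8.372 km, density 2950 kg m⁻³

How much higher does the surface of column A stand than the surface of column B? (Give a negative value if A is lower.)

For any compensation level in the mantle, the mantle terms cancel and isostasy reduces to e = (Σt_A − Σt_B) − (Σ(ρt)_A − Σ(ρt)_B) / ρ_m.
Σt_A = 36.39 km; Σt_B = 13.22 km; Σ(ρt)_A = 100436.4; Σ(ρt)_B = 31384.28 (in km·kg m⁻³).
e = (36.39 − 13.22) − (100436.4 − 31384.28) / 3320 = 2.37 km.

2.37 km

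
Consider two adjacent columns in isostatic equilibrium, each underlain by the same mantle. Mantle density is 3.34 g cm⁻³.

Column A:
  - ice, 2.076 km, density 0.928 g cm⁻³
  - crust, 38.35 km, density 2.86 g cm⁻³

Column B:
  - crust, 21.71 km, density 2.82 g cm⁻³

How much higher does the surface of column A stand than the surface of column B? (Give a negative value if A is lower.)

3.63 km

For any compensation level in the mantle, the mantle terms cancel and isostasy reduces to e = (Σt_A − Σt_B) − (Σ(ρt)_A − Σ(ρt)_B) / ρ_m.
Σt_A = 40.426 km; Σt_B = 21.71 km; Σ(ρt)_A = 111.607528; Σ(ρt)_B = 61.2222 (in km·g cm⁻³).
e = (40.426 − 21.71) − (111.607528 − 61.2222) / 3.34 = 3.63 km.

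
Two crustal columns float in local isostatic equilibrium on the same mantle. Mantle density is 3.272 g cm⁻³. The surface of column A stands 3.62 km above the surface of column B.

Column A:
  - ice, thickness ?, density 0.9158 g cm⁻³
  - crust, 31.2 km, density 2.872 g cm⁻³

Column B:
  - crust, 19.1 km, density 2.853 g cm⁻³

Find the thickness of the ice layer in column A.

Take the compensation level at the base of the deeper column (depth z_c below the surface of column A) and equate Σ ρ_i t_i down to z_c; mantle fills any gap and the z_c terms cancel.
Column A: x×0.9158 + 31.2×2.872 + (z_c − 31.2 − x)×3.272
Column B: 3.62×0 + 19.1×2.853 + (z_c − 3.62 − 19.1)×3.272
The z_c×3.272 term appears on both sides and cancels. Collect the known terms of each column as K = Σ(ρt)_known − 3.272 × (depth of known layers): K_A = 89.6064 − 3.272×31.2 = −12.48; K_B = 54.4923 − 3.272×(3.62 + 19.1) = −19.84754.
Balance: K_A − x×(3.272 − 0.9158) = K_B, so x = (K_A − K_B)/(3.272 − 0.9158) = 7.36754/2.3562 = 3.13 km.

3.13 km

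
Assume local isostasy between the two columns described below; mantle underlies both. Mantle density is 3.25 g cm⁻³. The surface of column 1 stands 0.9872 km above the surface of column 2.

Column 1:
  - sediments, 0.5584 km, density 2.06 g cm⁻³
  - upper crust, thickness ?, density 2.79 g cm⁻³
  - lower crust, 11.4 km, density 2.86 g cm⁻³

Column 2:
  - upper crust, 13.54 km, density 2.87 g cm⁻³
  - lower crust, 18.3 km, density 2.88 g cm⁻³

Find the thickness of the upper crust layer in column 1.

21.8 km

Take the compensation level at the base of the deeper column (depth z_c below the surface of column 1) and equate Σ ρ_i t_i down to z_c; mantle fills any gap and the z_c terms cancel.
Column 1: 0.5584×2.06 + x×2.79 + 11.4×2.86 + (z_c − 11.9584 − x)×3.25
Column 2: 0.9872×0 + 13.54×2.87 + 18.3×2.88 + (z_c − 0.9872 − 31.84)×3.25
The z_c×3.25 term appears on both sides and cancels. Collect the known terms of each column as K = Σ(ρt)_known − 3.25 × (depth of known layers): K_1 = 33.754304 − 3.25×11.9584 = −5.110496; K_2 = 91.5638 − 3.25×(0.9872 + 31.84) = −15.1246.
Balance: K_1 − x×(3.25 − 2.79) = K_2, so x = (K_1 − K_2)/(3.25 − 2.79) = 10.0141/0.46 = 21.8 km.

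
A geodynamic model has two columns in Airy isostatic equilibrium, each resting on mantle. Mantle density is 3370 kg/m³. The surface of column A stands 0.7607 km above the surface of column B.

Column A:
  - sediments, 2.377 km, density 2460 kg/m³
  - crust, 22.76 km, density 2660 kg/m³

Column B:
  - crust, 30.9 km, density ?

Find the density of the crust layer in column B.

Take the compensation level at the base of the deeper column (depth z_c below the surface of column A) and equate Σ ρ_i t_i down to z_c; mantle fills any gap and the z_c terms cancel.
Column A: 2.377×2460 + 22.76×2660 + (z_c − 25.137)×3370
Column B: 0.7607×0 + 30.9×ρ + (z_c − 0.7607 − 30.9)×3370
The z_c×3370 term appears on both sides and cancels. Collect the known terms of each column as K = Σ(ρt)_known − 3370 × (depth of known layers): K_A = 66389.02 − 3370×25.137 = −18322.67; K_B = 0 − 3370×(0.7607 + 30.9) = −106696.559.
Balance: K_A = K_B + 30.9×ρ, so ρ = (K_A − K_B)/30.9 = 88373.9/30.9 = 2860 kg/m³.

2860 kg/m³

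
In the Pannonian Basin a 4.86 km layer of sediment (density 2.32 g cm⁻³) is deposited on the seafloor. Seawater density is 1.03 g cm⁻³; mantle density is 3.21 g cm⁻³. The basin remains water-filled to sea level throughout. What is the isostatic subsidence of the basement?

Submarine loading: the sediment displaces seawater, and the subsidence is in turn flooded, so s (ρ_m − ρ_w) = t (ρ_sed − ρ_w).
s = 4.86 km × (2.32 − 1.03) / (3.21 − 1.03) = 2.88 km.

2.88 km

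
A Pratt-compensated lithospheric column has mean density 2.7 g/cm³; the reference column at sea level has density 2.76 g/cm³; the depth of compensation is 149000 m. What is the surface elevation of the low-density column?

ρ_ref D = ρ (D + h) → h = D (ρ_ref − ρ)/ρ.
h = 149000 m × (2.76 − 2.7)/2.7 = 3310 m.

3310 m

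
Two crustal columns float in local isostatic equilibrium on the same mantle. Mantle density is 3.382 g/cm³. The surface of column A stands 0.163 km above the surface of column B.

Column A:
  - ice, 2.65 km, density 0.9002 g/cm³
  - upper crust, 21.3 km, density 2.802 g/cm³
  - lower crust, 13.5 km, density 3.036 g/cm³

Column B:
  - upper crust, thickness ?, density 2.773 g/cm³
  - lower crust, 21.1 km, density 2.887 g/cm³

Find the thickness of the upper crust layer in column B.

20.7 km

Take the compensation level at the base of the deeper column (depth z_c below the surface of column A) and equate Σ ρ_i t_i down to z_c; mantle fills any gap and the z_c terms cancel.
Column A: 2.65×0.9002 + 21.3×2.802 + 13.5×3.036 + (z_c − 37.45)×3.382
Column B: 0.163×0 + x×2.773 + 21.1×2.887 + (z_c − 0.163 − 21.1 − x)×3.382
The z_c×3.382 term appears on both sides and cancels. Collect the known terms of each column as K = Σ(ρt)_known − 3.382 × (depth of known layers): K_A = 103.05413 − 3.382×37.45 = −23.60177; K_B = 60.9157 − 3.382×(0.163 + 21.1) = −10.995766.
Balance: K_A = K_B − x×(3.382 − 2.773), so x = (K_B − K_A)/(3.382 − 2.773) = 12.606/0.609 = 20.7 km.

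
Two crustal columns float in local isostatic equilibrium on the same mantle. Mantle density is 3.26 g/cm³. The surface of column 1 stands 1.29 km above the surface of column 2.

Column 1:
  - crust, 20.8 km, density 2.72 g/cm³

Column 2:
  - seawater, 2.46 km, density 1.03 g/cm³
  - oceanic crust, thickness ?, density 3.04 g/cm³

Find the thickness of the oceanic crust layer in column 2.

7 km

Take the compensation level at the base of the deeper column (depth z_c below the surface of column 1) and equate Σ ρ_i t_i down to z_c; mantle fills any gap and the z_c terms cancel.
Column 1: 20.8×2.72 + (z_c − 20.8)×3.26
Column 2: 1.29×0 + 2.46×1.03 + x×3.04 + (z_c − 1.29 − 2.46 − x)×3.26
The z_c×3.26 term appears on both sides and cancels. Collect the known terms of each column as K = Σ(ρt)_known − 3.26 × (depth of known layers): K_1 = 56.576 − 3.26×20.8 = −11.232; K_2 = 2.5338 − 3.26×(1.29 + 2.46) = −9.6912.
Balance: K_1 = K_2 − x×(3.26 − 3.04), so x = (K_2 − K_1)/(3.26 − 3.04) = 1.5408/0.22 = 7 km.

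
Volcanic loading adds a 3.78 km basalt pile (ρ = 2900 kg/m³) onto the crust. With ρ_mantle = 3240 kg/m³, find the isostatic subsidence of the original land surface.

3.38 km

Subaerial loading: s = t ρ_load / ρ_m.
s = 3.78 km × 2900/3240 = 3.38 km.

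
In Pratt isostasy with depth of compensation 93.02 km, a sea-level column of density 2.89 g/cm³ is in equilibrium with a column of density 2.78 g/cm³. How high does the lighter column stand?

3.68 km

ρ_ref D = ρ (D + h) → h = D (ρ_ref − ρ)/ρ.
h = 93.02 km × (2.89 − 2.78)/2.78 = 3.68 km.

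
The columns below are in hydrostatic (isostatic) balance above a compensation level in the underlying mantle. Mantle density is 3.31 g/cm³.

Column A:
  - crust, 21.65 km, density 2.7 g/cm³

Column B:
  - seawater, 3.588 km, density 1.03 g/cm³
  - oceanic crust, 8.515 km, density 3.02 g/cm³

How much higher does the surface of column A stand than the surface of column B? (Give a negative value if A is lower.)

0.772 km

For any compensation level in the mantle, the mantle terms cancel and isostasy reduces to e = (Σt_A − Σt_B) − (Σ(ρt)_A − Σ(ρt)_B) / ρ_m.
Σt_A = 21.65 km; Σt_B = 12.103 km; Σ(ρt)_A = 58.455; Σ(ρt)_B = 29.41094 (in km·g/cm³).
e = (21.65 − 12.103) − (58.455 − 29.41094) / 3.31 = 0.772 km.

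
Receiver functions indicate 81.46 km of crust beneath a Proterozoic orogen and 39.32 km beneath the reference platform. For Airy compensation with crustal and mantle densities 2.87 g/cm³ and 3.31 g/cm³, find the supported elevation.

5.6 km

Excess crust Δ = 81.46 km − 39.32 km = 42.14 km, split between elevation h and root r with h + r = Δ.
Airy balance ρ_c h = (ρ_m − ρ_c) r gives r = h ρ_c/(ρ_m − ρ_c), so h (1 + ρ_c/(ρ_m − ρ_c)) = Δ, i.e. h = Δ (ρ_m − ρ_c)/ρ_m.
h = 42.14 km × 0.44/3.31 = 5.6 km.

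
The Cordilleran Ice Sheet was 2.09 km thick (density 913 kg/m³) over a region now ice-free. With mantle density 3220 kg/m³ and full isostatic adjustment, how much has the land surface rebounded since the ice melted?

0.593 km

Removing the load lets mantle flow back in; uplift u satisfies ρ_ice t = ρ_m u.
u = t ρ_ice/ρ_m = 2.09 km × 913/3220 = 0.593 km.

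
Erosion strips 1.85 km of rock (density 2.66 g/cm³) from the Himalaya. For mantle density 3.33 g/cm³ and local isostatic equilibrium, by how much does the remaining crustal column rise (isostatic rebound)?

Unloading: uplift u = e ρ_c/ρ_m = 1.85 km × 2.66/3.33 = 1.48 km.

1.48 km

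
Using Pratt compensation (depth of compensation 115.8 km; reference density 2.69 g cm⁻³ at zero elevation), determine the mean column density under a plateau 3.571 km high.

Pratt balance: ρ_ref D = ρ (D + h).
ρ = ρ_ref D/(D + h) = 2.69 × 115.8 km/(115.8 km + 3.571 km) = 2.61 g cm⁻³.

2.61 g cm⁻³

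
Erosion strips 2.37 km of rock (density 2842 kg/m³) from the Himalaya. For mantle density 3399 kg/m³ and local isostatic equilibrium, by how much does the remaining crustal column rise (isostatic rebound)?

1.98 km

Unloading: uplift u = e ρ_c/ρ_m = 2.37 km × 2842/3399 = 1.98 km.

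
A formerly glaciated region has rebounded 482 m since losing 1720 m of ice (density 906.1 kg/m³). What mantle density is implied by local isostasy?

3230 kg/m³

ρ_m = ρ_ice t / u = 906.1 × 1720 m/482 m = 3230 kg/m³.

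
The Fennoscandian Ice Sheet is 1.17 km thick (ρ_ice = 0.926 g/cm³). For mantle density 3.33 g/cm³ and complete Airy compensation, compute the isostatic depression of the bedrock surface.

Balancing pressure at the compensation depth: the ice load ρ_ice t is balanced by mantle displaced below, ρ_m s.
s = t ρ_ice / ρ_m = 1.17 km × 0.926/3.33 = 0.325 km.

0.325 km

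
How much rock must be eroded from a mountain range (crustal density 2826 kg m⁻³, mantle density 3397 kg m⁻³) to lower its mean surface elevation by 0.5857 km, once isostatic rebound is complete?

Net drop Δ = e − u = e − e ρ_c/ρ_m = e (ρ_m − ρ_c)/ρ_m.
e = Δ ρ_m/(ρ_m − ρ_c) = 0.5857 km × 3397/571 = 3.48 km.

3.48 km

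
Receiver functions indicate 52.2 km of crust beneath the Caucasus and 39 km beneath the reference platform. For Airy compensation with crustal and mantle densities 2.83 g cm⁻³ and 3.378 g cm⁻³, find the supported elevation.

2.14 km

Excess crust Δ = 52.2 km − 39 km = 13.2 km, split between elevation h and root r with h + r = Δ.
Airy balance ρ_c h = (ρ_m − ρ_c) r gives r = h ρ_c/(ρ_m − ρ_c), so h (1 + ρ_c/(ρ_m − ρ_c)) = Δ, i.e. h = Δ (ρ_m − ρ_c)/ρ_m.
h = 13.2 km × 0.548/3.378 = 2.14 km.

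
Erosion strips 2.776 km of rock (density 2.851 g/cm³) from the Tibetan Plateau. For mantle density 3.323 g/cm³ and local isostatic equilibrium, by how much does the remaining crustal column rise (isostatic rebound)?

Unloading: uplift u = e ρ_c/ρ_m = 2.776 km × 2.851/3.323 = 2.38 km.

2.38 km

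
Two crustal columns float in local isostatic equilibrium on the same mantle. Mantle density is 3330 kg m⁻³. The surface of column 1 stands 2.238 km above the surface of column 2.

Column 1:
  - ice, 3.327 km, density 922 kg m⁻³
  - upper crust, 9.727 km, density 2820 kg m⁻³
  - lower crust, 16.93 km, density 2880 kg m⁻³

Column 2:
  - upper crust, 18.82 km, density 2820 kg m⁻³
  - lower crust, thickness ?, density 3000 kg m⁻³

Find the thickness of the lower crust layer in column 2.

Take the compensation level at the base of the deeper column (depth z_c below the surface of column 1) and equate Σ ρ_i t_i down to z_c; mantle fills any gap and the z_c terms cancel.
Column 1: 3.327×922 + 9.727×2820 + 16.93×2880 + (z_c − 29.984)×3330
Column 2: 2.238×0 + 18.82×2820 + x×3000 + (z_c − 2.238 − 18.82 − x)×3330
The z_c×3330 term appears on both sides and cancels. Collect the known terms of each column as K = Σ(ρt)_known − 3330 × (depth of known layers): K_1 = 79256.034 − 3330×29.984 = −20590.686; K_2 = 53072.4 − 3330×(2.238 + 18.82) = −17050.74.
Balance: K_1 = K_2 − x×(3330 − 3000), so x = (K_2 − K_1)/(3330 − 3000) = 3539.95/330 = 10.7 km.

10.7 km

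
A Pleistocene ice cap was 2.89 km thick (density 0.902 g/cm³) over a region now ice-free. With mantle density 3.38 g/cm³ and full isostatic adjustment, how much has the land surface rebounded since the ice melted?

0.771 km

Removing the load lets mantle flow back in; uplift u satisfies ρ_ice t = ρ_m u.
u = t ρ_ice/ρ_m = 2.89 km × 0.902/3.38 = 0.771 km.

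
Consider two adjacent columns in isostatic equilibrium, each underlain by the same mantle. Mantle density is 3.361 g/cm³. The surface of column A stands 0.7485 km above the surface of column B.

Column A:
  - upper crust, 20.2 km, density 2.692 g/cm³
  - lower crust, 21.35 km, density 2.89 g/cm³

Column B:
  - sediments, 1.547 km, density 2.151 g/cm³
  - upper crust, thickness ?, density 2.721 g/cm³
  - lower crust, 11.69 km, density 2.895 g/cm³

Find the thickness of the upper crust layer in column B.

21.5 km

Take the compensation level at the base of the deeper column (depth z_c below the surface of column A) and equate Σ ρ_i t_i down to z_c; mantle fills any gap and the z_c terms cancel.
Column A: 20.2×2.692 + 21.35×2.89 + (z_c − 41.55)×3.361
Column B: 0.7485×0 + 1.547×2.151 + x×2.721 + 11.69×2.895 + (z_c − 0.7485 − 13.237 − x)×3.361
The z_c×3.361 term appears on both sides and cancels. Collect the known terms of each column as K = Σ(ρt)_known − 3.361 × (depth of known layers): K_A = 116.0799 − 3.361×41.55 = −23.56965; K_B = 37.170147 − 3.361×(0.7485 + 13.237) = −9.8351185.
Balance: K_A = K_B − x×(3.361 − 2.721), so x = (K_B − K_A)/(3.361 − 2.721) = 13.7345/0.64 = 21.5 km.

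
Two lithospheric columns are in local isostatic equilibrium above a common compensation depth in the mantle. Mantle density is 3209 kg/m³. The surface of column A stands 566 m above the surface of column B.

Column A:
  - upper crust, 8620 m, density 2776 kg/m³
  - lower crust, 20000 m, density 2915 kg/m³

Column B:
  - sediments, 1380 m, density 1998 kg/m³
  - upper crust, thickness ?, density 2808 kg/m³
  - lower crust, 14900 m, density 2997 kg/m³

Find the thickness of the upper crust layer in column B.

7400 m

Take the compensation level at the base of the deeper column (depth z_c below the surface of column A) and equate Σ ρ_i t_i down to z_c; mantle fills any gap and the z_c terms cancel.
Column A: 8620×2776 + 20000×2915 + (z_c − 28620)×3209
Column B: 566×0 + 1380×1998 + x×2808 + 14900×2997 + (z_c − 566 − 16280 − x)×3209
The z_c×3209 term appears on both sides and cancels. Collect the known terms of each column as K = Σ(ρt)_known − 3209 × (depth of known layers): K_A = 82229120 − 3209×28620 = −9612460; K_B = 47412540 − 3209×(566 + 16280) = −6646274.
Balance: K_A = K_B − x×(3209 − 2808), so x = (K_B − K_A)/(3209 − 2808) = 2966190/401 = 7400 m.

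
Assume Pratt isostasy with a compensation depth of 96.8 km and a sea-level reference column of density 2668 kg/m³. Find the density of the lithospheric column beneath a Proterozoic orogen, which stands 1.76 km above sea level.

2620 kg/m³

Pratt balance: ρ_ref D = ρ (D + h).
ρ = ρ_ref D/(D + h) = 2668 × 96.8 km/(96.8 km + 1.76 km) = 2620 kg/m³.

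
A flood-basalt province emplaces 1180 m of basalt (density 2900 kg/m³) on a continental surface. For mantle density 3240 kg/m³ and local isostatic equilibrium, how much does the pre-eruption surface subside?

1060 m

Subaerial loading: s = t ρ_load / ρ_m.
s = 1180 m × 2900/3240 = 1060 m.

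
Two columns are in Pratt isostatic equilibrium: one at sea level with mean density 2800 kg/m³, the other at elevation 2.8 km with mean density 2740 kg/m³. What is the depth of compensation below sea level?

128 km

ρ_ref D = ρ (D + h) → D (ρ_ref − ρ) = ρ h.
D = ρ h/(ρ_ref − ρ) = 2740 × 2.8 km/(2800 − 2740) = 128 km.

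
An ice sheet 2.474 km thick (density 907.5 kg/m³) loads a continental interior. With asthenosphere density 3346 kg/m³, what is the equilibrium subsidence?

Equating mass per unit area of the two columns: the ice load ρ_ice t is balanced by mantle displaced below, ρ_m s.
s = t ρ_ice / ρ_m = 2.474 km × 907.5/3346 = 0.671 km.

0.671 km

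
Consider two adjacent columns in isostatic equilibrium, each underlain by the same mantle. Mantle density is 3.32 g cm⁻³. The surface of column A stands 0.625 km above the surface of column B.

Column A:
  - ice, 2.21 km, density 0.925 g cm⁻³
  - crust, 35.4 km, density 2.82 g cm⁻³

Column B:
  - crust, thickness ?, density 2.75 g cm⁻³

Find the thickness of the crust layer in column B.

36.7 km

Take the compensation level at the base of the deeper column (depth z_c below the surface of column A) and equate Σ ρ_i t_i down to z_c; mantle fills any gap and the z_c terms cancel.
Column A: 2.21×0.925 + 35.4×2.82 + (z_c − 37.61)×3.32
Column B: 0.625×0 + x×2.75 + (z_c − 0.625 − 0 − x)×3.32
The z_c×3.32 term appears on both sides and cancels. Collect the known terms of each column as K = Σ(ρt)_known − 3.32 × (depth of known layers): K_A = 101.87225 − 3.32×37.61 = −22.99295; K_B = 0 − 3.32×(0.625 + 0) = −2.075.
Balance: K_A = K_B − x×(3.32 − 2.75), so x = (K_B − K_A)/(3.32 − 2.75) = 20.9179/0.57 = 36.7 km.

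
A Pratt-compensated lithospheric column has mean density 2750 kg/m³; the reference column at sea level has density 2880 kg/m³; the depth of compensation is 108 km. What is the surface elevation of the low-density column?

ρ_ref D = ρ (D + h) → h = D (ρ_ref − ρ)/ρ.
h = 108 km × (2880 − 2750)/2750 = 5.11 km.

5.11 km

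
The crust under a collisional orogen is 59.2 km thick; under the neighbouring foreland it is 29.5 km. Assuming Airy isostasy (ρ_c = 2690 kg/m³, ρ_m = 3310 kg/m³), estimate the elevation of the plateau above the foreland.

5.56 km

Excess crust Δ = 59.2 km − 29.5 km = 29.7 km, split between elevation h and root r with h + r = Δ.
Airy balance ρ_c h = (ρ_m − ρ_c) r gives r = h ρ_c/(ρ_m − ρ_c), so h (1 + ρ_c/(ρ_m − ρ_c)) = Δ, i.e. h = Δ (ρ_m − ρ_c)/ρ_m.
h = 29.7 km × 620/3310 = 5.56 km.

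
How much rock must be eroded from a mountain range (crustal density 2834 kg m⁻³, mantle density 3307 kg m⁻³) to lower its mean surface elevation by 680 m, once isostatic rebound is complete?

Net drop Δ = e − u = e − e ρ_c/ρ_m = e (ρ_m − ρ_c)/ρ_m.
e = Δ ρ_m/(ρ_m − ρ_c) = 680 m × 3307/473 = 4750 m.

4750 m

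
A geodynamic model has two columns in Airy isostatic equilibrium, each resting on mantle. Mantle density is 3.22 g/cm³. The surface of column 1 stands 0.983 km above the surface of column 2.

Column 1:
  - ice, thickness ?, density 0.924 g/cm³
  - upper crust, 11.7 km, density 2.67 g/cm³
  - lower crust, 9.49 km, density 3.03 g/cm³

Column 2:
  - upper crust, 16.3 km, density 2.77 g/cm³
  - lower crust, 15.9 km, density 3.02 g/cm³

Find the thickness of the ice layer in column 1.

Take the compensation level at the base of the deeper column (depth z_c below the surface of column 1) and equate Σ ρ_i t_i down to z_c; mantle fills any gap and the z_c terms cancel.
Column 1: x×0.924 + 11.7×2.67 + 9.49×3.03 + (z_c − 21.19 − x)×3.22
Column 2: 0.983×0 + 16.3×2.77 + 15.9×3.02 + (z_c − 0.983 − 32.2)×3.22
The z_c×3.22 term appears on both sides and cancels. Collect the known terms of each column as K = Σ(ρt)_known − 3.22 × (depth of known layers): K_1 = 59.9937 − 3.22×21.19 = −8.2381; K_2 = 93.169 − 3.22×(0.983 + 32.2) = −13.68026.
Balance: K_1 − x×(3.22 − 0.924) = K_2, so x = (K_1 − K_2)/(3.22 − 0.924) = 5.44216/2.296 = 2.37 km.

2.37 km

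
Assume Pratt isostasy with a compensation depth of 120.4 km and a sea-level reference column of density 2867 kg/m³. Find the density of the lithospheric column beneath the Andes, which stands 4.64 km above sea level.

Pratt balance: ρ_ref D = ρ (D + h).
ρ = ρ_ref D/(D + h) = 2867 × 120.4 km/(120.4 km + 4.64 km) = 2760 kg/m³.

2760 kg/m³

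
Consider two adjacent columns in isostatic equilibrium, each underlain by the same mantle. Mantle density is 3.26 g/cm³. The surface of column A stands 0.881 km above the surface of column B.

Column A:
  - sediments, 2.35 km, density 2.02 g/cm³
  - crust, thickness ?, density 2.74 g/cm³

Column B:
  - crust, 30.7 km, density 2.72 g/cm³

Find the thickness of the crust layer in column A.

31.8 km

Take the compensation level at the base of the deeper column (depth z_c below the surface of column A) and equate Σ ρ_i t_i down to z_c; mantle fills any gap and the z_c terms cancel.
Column A: 2.35×2.02 + x×2.74 + (z_c − 2.35 − x)×3.26
Column B: 0.881×0 + 30.7×2.72 + (z_c − 0.881 − 30.7)×3.26
The z_c×3.26 term appears on both sides and cancels. Collect the known terms of each column as K = Σ(ρt)_known − 3.26 × (depth of known layers): K_A = 4.747 − 3.26×2.35 = −2.914; K_B = 83.504 − 3.26×(0.881 + 30.7) = −19.45006.
Balance: K_A − x×(3.26 − 2.74) = K_B, so x = (K_A − K_B)/(3.26 − 2.74) = 16.5361/0.52 = 31.8 km.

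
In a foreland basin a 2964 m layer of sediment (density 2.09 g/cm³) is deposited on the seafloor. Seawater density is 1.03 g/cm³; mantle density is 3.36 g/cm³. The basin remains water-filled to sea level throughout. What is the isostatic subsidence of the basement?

Submarine loading: the sediment displaces seawater, and the subsidence is in turn flooded, so s (ρ_m − ρ_w) = t (ρ_sed − ρ_w).
s = 2964 m × (2.09 − 1.03) / (3.36 − 1.03) = 1350 m.

1350 m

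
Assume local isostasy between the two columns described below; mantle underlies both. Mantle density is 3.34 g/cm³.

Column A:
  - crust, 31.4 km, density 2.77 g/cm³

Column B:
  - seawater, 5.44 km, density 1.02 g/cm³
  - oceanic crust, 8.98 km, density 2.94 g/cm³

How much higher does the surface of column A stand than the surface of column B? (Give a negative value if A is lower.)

0.505 km

For any compensation level in the mantle, the mantle terms cancel and isostasy reduces to e = (Σt_A − Σt_B) − (Σ(ρt)_A − Σ(ρt)_B) / ρ_m.
Σt_A = 31.4 km; Σt_B = 14.42 km; Σ(ρt)_A = 86.978; Σ(ρt)_B = 31.95 (in km·g/cm³).
e = (31.4 − 14.42) − (86.978 − 31.95) / 3.34 = 0.505 km.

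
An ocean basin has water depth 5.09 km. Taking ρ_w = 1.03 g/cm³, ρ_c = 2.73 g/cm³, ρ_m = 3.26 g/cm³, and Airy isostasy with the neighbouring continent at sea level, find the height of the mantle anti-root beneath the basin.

16.3 km

By Archimedes' principle applied to the lithosphere: replacing crust with seawater at the top is compensated by replacing crust with mantle at the base: d (ρ_c − ρ_w) = a (ρ_m − ρ_c).
a = d (ρ_c − ρ_w)/(ρ_m − ρ_c) = 5.09 km × 1.7/0.53 = 16.3 km.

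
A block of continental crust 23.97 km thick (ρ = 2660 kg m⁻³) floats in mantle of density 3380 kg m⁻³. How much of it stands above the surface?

5.11 km

Floating equilibrium: submerged depth d = t ρ_obj/ρ_fluid = 23.97 km × 2660/3380 = 18.86 km.
Freeboard = t − d = 23.97 km − 18.86 km = 5.11 km.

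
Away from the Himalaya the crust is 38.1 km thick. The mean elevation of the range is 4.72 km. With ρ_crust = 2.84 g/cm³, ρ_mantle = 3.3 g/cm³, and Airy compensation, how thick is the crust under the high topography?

Root depth r = h ρ_c / (ρ_m − ρ_c) = 4.72 km × 2.84 / 0.46 = 29.14 km.
Total thickness = T + h + r = 38.1 km + 4.72 km + 29.14 km = 72 km.

72 km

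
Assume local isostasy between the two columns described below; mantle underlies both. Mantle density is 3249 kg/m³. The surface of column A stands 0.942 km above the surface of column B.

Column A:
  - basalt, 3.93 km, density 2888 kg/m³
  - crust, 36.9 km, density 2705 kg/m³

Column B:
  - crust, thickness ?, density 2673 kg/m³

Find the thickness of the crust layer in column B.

32 km

Take the compensation level at the base of the deeper column (depth z_c below the surface of column A) and equate Σ ρ_i t_i down to z_c; mantle fills any gap and the z_c terms cancel.
Column A: 3.93×2888 + 36.9×2705 + (z_c − 40.83)×3249
Column B: 0.942×0 + x×2673 + (z_c − 0.942 − 0 − x)×3249
The z_c×3249 term appears on both sides and cancels. Collect the known terms of each column as K = Σ(ρt)_known − 3249 × (depth of known layers): K_A = 111164.34 − 3249×40.83 = −21492.33; K_B = 0 − 3249×(0.942 + 0) = −3060.558.
Balance: K_A = K_B − x×(3249 − 2673), so x = (K_B − K_A)/(3249 − 2673) = 18431.8/576 = 32 km.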